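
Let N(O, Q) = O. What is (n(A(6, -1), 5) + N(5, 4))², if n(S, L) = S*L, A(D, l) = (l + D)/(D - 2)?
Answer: 2025/16 ≈ 126.56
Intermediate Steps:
A(D, l) = (D + l)/(-2 + D)
n(S, L) = L*S
(n(A(6, -1), 5) + N(5, 4))² = (5*((6 - 1)/(-2 + 6)) + 5)² = (5*(5/4) + 5)² = (25/4 + 5)² = (45/4)² = 2025/16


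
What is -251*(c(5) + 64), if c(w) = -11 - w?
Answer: -12048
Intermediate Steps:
-251*(c(5) + 64) = -251*((-11 - 1*5) + 64) = -251*((-11 - 5) + 64) = -251*(-16 + 64) = -251*48 = -12048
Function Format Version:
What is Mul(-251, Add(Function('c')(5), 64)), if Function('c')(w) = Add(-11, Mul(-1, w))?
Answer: -12048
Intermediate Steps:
Mul(-251, Add(Function('c')(5), 64)) = Mul(-251, Add(Add(-11, Mul(-1, 5)), 64)) = Mul(-251, Add(Add(-11, -5), 64)) = Mul(-251, Add(-16, 64)) = Mul(-251, 48) = -12048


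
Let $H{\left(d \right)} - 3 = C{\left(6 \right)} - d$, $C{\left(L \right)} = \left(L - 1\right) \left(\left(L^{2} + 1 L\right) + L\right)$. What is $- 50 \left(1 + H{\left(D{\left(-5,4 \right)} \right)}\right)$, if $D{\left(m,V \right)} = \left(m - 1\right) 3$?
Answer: $-13100$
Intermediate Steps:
$D{\left(m,V \right)} = -3 + 3 m$ ($D{\left(m,V \right)} = \left(-1 + m\right) 3 = -3 + 3 m$)
$C{\left(L \right)} = \left(-1 + L\right) \left(L^{2} + 2 L\right)$ ($C{\left(L \right)} = \left(-1 + L\right) \left(\left(L^{2} + L\right) + L\right) = \left(-1 + L\right) \left(\left(L + L^{2}\right) + L\right) = \left(-1 + L\right) \left(L^{2} + 2 L\right)$)
$H{\left(d \right)} = 243 - d$ ($H{\left(d \right)} = 3 - \left(d - 6 \left(-2 + 6 + 6^{2}\right)\right) = 3 - \left(d - 6 \left(-2 + 6 + 36\right)\right) = 3 - \left(-240 + d\right) = 243 - d$)
$- 50 \left(1 + H{\left(D{\left(-5,4 \right)} \right)}\right) = - 50 \left(1 + \left(243 - \left(-3 + 3 \left(-5\right)\right)\right)\right) = - 50 \left(1 + \left(243 - \left(-3 - 15\right)\right)\right) = - 50 \left(1 + \left(243 - -18\right)\right) = - 50 \left(1 + \left(243 + 18\right)\right) = - 50 \left(1 + 261\right) = \left(-50\right) 262 = -13100$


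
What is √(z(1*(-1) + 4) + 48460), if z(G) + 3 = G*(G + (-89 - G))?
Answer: √48190 ≈ 219.52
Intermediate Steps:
z(G) = -3 - 89*G (z(G) = -3 + G*(G + (-89 - G)) = -3 + G*(-89) = -3 - 89*G)
√(z(1*(-1) + 4) + 48460) = √((-3 - 89*(1*(-1) + 4)) + 48460) = √((-3 - 89*(-1 + 4)) + 48460) = √((-3 - 89*3) + 48460) = √((-3 - 267) + 48460) = √(-270 + 48460) = √48190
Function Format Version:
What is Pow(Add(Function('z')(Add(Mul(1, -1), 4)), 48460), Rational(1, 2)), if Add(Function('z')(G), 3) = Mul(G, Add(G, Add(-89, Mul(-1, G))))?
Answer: Pow(48190, Rational(1, 2)) ≈ 219.52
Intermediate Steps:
Function('z')(G) = Add(-3, Mul(-89, G)) (Function('z')(G) = Add(-3, Mul(G, Add(G, Add(-89, Mul(-1, G))))) = Add(-3, Mul(G, -89)) = Add(-3, Mul(-89, G)))
Pow(Add(Function('z')(Add(Mul(1, -1), 4)), 48460), Rational(1, 2)) = Pow(Add(Add(-3, Mul(-89, Add(Mul(1, -1), 4))), 48460), Rational(1, 2)) = Pow(Add(Add(-3, Mul(-89, Add(-1, 4))), 48460), Rational(1, 2)) = Pow(Add(Add(-3, Mul(-89, 3)), 48460), Rational(1, 2)) = Pow(Add(Add(-3, -267), 48460), Rational(1, 2)) = Pow(Add(-270, 48460), Rational(1, 2)) = Pow(48190, Rational(1, 2))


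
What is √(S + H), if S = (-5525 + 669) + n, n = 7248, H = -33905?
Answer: I*√31513 ≈ 177.52*I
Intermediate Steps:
S = 2392 (S = (-5525 + 669) + 7248 = -4856 + 7248 = 2392)
√(S + H) = √(2392 - 33905) = √(-31513) = I*√31513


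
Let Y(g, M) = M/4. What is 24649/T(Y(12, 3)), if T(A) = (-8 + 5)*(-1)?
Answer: 24649/3 ≈ 8216.3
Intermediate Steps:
Y(g, M) = M/4 (Y(g, M) = M*(¼) = M/4)
T(A) = 3 (T(A) = -3*(-1) = 3)
24649/T(Y(12, 3)) = 24649/3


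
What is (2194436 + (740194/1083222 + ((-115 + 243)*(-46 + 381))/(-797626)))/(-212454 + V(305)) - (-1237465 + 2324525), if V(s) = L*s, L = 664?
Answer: -333291822308174243527/306536996845566 ≈ -1.0873e+6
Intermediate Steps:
V(s) = 664*s
(2194436 + (740194/1083222 + ((-115 + 243)*(-46 + 381))/(-797626)))/(-212454 + V(305)) - (-1237465 + 2324525) = (2194436 + (740194/1083222 + ((-115 + 243)*(-46 + 381))/(-797626)))/(-212454 + 664*305) - (-1237465 + 2324525) = (2194436 + (740194*(1/1083222) + (128*335)*(-1/797626)))/(-212454 + 202520) - 1*1087060 = (2194436 + (52871/77373 + 42880*(-1/797626)))/(-9934) - 1087060 = (2194436 + (52871/77373 - 21440/398813))*(-1/9934) - 1087060 = (2194436 + 19426765003/30857358249)*(-1/9934) - 1087060 = (67714517233267567/30857358249)*(-1/9934) - 1087060 = -67714517233267567/306536996845566 - 1087060 = -333291822308174243527/306536996845566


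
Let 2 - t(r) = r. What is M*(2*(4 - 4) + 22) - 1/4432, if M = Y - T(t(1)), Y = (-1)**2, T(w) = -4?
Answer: 487519/4432 ≈ 110.00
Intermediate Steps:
t(r) = 2 - r
Y = 1
M = 5 (M = 1 - 1*(-4) = 1 + 4 = 5)
M*(2*(4 - 4) + 22) - 1/4432 = 5*(2*(4 - 4) + 22) - 1/4432 = 5*(2*0 + 22) - 1*1/4432 = 5*(0 + 22) - 1/4432 = 5*22 - 1/4432 = 110 - 1/4432 = 487519/4432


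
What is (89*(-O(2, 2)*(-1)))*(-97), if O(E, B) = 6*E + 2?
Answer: -120862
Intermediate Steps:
O(E, B) = 2 + 6*E
(89*(-O(2, 2)*(-1)))*(-97) = (89*(-(2 + 6*2)*(-1)))*(-97) = (89*(-(2 + 12)*(-1)))*(-97) = (89*(-1*14*(-1)))*(-97) = (89*(-14*(-1)))*(-97) = (89*14)*(-97) = 1246*(-97) = -120862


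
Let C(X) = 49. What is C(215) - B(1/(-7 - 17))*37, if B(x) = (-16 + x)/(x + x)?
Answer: -14147/2 ≈ -7073.5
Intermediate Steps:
B(x) = (-16 + x)/(2*x) (B(x) = (-16 + x)/((2*x)) = (-16 + x)*(1/(2*x)) = (-16 + x)/(2*x))
C(215) - B(1/(-7 - 17))*37 = 49 - (-16 + 1/(-7 - 17))/(2*(1/(-7 - 17)))*37 = 49 - (-16 + 1/(-24))/(2*(1/(-24)))*37 = 49 - (-16 - 1/24)/(2*(-1/24))*37 = 49 - (1/2)*(-24)*(-385/24)*37 = 49 - 385*37/2 = 49 - 1*14245/2 = 49 - 14245/2 = -14147/2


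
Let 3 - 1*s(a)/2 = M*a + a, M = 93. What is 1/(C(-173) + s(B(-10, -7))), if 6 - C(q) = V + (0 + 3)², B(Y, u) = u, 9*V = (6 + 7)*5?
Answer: 9/11806 ≈ 0.00076232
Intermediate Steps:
V = 65/9 (V = ((6 + 7)*5)/9 = (13*5)/9 = (⅑)*65 = 65/9 ≈ 7.2222)
s(a) = 6 - 188*a (s(a) = 6 - 2*(93*a + a) = 6 - 188*a)
C(q) = -92/9 (C(q) = 6 - (65/9 + (0 + 3)²) = 6 - (65/9 + 3²) = 6 - (65/9 + 9) = 6 - 1*146/9 = 6 - 146/9 = -92/9)
1/(C(-173) + s(B(-10, -7))) = 1/(-92/9 + (6 - 188*(-7))) = 1/(-92/9 + (6 + 1316)) = 1/(-92/9 + 1322) = 1/(11806/9) = 9/11806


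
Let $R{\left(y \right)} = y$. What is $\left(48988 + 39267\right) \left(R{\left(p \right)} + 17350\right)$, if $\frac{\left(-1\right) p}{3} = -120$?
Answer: $1562996050$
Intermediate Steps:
$p = 360$ ($p = \left(-3\right) \left(-120\right) = 360$)
$\left(48988 + 39267\right) \left(R{\left(p \right)} + 17350\right) = \left(48988 + 39267\right) \left(360 + 17350\right) = 88255 \cdot 17710 = 1562996050$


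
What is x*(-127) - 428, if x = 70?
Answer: -9318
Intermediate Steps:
x*(-127) - 428 = 70*(-127) - 428 = -8890 - 428 = -9318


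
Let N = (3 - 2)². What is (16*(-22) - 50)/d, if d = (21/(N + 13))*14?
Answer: -134/7 ≈ -19.143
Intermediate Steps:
N = 1 (N = 1² = 1)
d = 21 (d = (21/(1 + 13))*14 = (21/14)*14 = ((1/14)*21)*14 = (3/2)*14 = 21)
(16*(-22) - 50)/d = (16*(-22) - 50)/21 = (-352 - 50)*(1/21) = -402*1/21 = -134/7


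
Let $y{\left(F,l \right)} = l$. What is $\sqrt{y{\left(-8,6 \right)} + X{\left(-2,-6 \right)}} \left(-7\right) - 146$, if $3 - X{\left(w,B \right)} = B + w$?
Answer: $-146 - 7 \sqrt{17} \approx -174.86$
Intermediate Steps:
$X{\left(w,B \right)} = 3 - B - w$ ($X{\left(w,B \right)} = 3 - \left(B + w\right) = 3 - B - w$)
$\sqrt{y{\left(-8,6 \right)} + X{\left(-2,-6 \right)}} \left(-7\right) - 146 = \sqrt{6 - -11} \left(-7\right) - 146 = \sqrt{6 + \left(3 + 6 + 2\right)} \left(-7\right) - 146 = \sqrt{6 + 11} \left(-7\right) - 146 = \sqrt{17} \left(-7\right) - 146 = - 7 \sqrt{17} - 146 = -146 - 7 \sqrt{17}$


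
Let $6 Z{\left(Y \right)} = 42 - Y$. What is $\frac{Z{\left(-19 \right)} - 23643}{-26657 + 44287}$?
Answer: $- \frac{141797}{105780} \approx -1.3405$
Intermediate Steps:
$Z{\left(Y \right)} = 7 - \frac{Y}{6}$ ($Z{\left(Y \right)} = \frac{42 - Y}{6} = 7 - \frac{Y}{6}$)
$\frac{Z{\left(-19 \right)} - 23643}{-26657 + 44287} = \frac{\left(7 - - \frac{19}{6}\right) - 23643}{-26657 + 44287} = \frac{\left(7 + \frac{19}{6}\right) - 23643}{17630} = \left(\frac{61}{6} - 23643\right) \frac{1}{17630} = \left(- \frac{141797}{6}\right) \frac{1}{17630} = - \frac{141797}{105780}$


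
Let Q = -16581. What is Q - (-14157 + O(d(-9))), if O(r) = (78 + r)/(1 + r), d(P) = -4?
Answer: -7198/3 ≈ -2399.3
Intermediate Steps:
O(r) = (78 + r)/(1 + r)
Q - (-14157 + O(d(-9))) = -16581 - (-14157 + (78 - 4)/(1 - 4)) = -16581 - (-14157 + 74/(-3)) = -16581 - (-14157 - ⅓*74) = -16581 - (-14157 - 74/3) = -16581 - 1*(-42545/3) = -16581 + 42545/3 = -7198/3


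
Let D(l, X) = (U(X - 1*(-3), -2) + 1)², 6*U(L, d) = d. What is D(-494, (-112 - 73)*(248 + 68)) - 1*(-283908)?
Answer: 2555176/9 ≈ 2.8391e+5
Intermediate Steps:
U(L, d) = d/6
D(l, X) = 4/9 (D(l, X) = ((⅙)*(-2) + 1)² = (-⅓ + 1)² = (⅔)² = 4/9)
D(-494, (-112 - 73)*(248 + 68)) - 1*(-283908) = 4/9 - 1*(-283908) = 4/9 + 283908 = 2555176/9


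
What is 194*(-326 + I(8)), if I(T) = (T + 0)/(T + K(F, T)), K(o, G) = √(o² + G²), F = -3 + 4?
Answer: -75660 + 1552*√65 ≈ -63147.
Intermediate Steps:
F = 1
K(o, G) = √(G² + o²)
I(T) = T/(T + √(1 + T²)) (I(T) = (T + 0)/(T + √(T² + 1²)) = T/(T + √(T² + 1)) = T/(T + √(1 + T²)))
194*(-326 + I(8)) = 194*(-326 + 8/(8 + √(1 + 8²))) = 194*(-326 + 8/(8 + √(1 + 64))) = 194*(-326 + 8/(8 + √65)) = -63244 + 1552/(8 + √65)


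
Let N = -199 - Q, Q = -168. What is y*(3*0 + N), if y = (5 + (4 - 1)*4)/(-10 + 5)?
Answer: 527/5 ≈ 105.40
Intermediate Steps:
N = -31 (N = -199 - 1*(-168) = -199 + 168 = -31)
y = -17/5 (y = (5 + 3*4)/(-5) = (5 + 12)*(-⅕) = 17*(-⅕) = -17/5 ≈ -3.4000)
y*(3*0 + N) = -17*(3*0 - 31)/5 = -17*(0 - 31)/5 = -17/5*(-31) = 527/5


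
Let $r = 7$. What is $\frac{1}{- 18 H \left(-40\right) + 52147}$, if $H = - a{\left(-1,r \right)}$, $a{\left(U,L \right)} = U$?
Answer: $\frac{1}{52867} \approx 1.8915 \cdot 10^{-5}$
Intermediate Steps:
$H = 1$ ($H = \left(-1\right) \left(-1\right) = 1$)
$\frac{1}{- 18 H \left(-40\right) + 52147} = \frac{1}{\left(-18\right) 1 \left(-40\right) + 52147} = \frac{1}{\left(-18\right) \left(-40\right) + 52147} = \frac{1}{720 + 52147} = \frac{1}{52867}$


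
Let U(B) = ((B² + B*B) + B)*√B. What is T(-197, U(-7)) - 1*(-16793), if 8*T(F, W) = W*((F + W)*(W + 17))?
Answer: 2642101/2 - 1394939*I*√7/2 ≈ 1.3211e+6 - 1.8453e+6*I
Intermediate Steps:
U(B) = √B*(B + 2*B²) (U(B) = ((B² + B²) + B)*√B = (2*B² + B)*√B = (B + 2*B²)*√B = √B*(B + 2*B²))
T(F, W) = W*(17 + W)*(F + W)/8 (T(F, W) = (W*((F + W)*(W + 17)))/8 = (W*((F + W)*(17 + W)))/8 = (W*((17 + W)*(F + W)))/8 = (W*(17 + W)*(F + W))/8 = W*(17 + W)*(F + W)/8)
T(-197, U(-7)) - 1*(-16793) = ((-7)^(3/2)*(1 + 2*(-7)))*(((-7)^(3/2)*(1 + 2*(-7)))² + 17*(-197) + 17*((-7)^(3/2)*(1 + 2*(-7))) - 197*(-7)^(3/2)*(1 + 2*(-7)))/8 - 1*(-16793) = ((-7*I*√7)*(1 - 14))*(((-7*I*√7)*(1 - 14))² - 3349 + 17*((-7*I*√7)*(1 - 14)) - 197*(-7*I*√7)*(1 - 14))/8 + 16793 = (-7*I*√7*(-13))*((-7*I*√7*(-13))² - 3349 + 17*(-7*I*√7*(-13)) - 197*(-7*I*√7)*(-13))/8 + 16793 = (91*I*√7)*((91*I*√7)² - 3349 + 17*(91*I*√7) - 17927*I*√7)/8 + 16793 = (91*I*√7)*(-57967 - 3349 + 1547*I*√7 - 17927*I*√7)/8 + 16793 = (91*I*√7)*(-61316 - 16380*I*√7)/8 + 16793 = 91*I*√7*(-61316 - 16380*I*√7)/8 + 16793 = 16793 + 91*I*√7*(-61316 - 16380*I*√7)/8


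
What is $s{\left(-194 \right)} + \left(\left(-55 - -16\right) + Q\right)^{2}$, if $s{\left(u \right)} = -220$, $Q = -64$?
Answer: $10389$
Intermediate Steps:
$s{\left(-194 \right)} + \left(\left(-55 - -16\right) + Q\right)^{2} = -220 + \left(\left(-55 - -16\right) - 64\right)^{2} = -220 + \left(\left(-55 + 16\right) - 64\right)^{2} = -220 + \left(-39 - 64\right)^{2} = -220 + \left(-103\right)^{2} = -220 + 10609 = 10389$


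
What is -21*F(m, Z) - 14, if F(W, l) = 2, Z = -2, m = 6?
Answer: -56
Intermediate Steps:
-21*F(m, Z) - 14 = -21*2 - 14 = -42 - 14 = -56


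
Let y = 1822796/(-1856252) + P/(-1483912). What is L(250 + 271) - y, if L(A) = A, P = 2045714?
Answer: 180200543181023/344314327228 ≈ 523.36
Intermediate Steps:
y = -812778695235/344314327228 (y = 1822796/(-1856252) + 2045714/(-1483912) = 1822796*(-1/1856252) + 2045714*(-1/1483912) = -455699/464063 - 1022857/741956 = -812778695235/344314327228 ≈ -2.3606)
L(250 + 271) - y = (250 + 271) - 1*(-812778695235/344314327228) = 521 + 812778695235/344314327228 = 180200543181023/344314327228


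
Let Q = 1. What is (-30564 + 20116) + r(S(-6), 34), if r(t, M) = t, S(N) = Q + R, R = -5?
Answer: -10452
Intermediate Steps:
S(N) = -4 (S(N) = 1 - 5 = -4)
(-30564 + 20116) + r(S(-6), 34) = (-30564 + 20116) - 4 = -10448 - 4 = -10452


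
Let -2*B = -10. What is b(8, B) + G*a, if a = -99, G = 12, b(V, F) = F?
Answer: -1183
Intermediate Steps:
B = 5 (B = -½*(-10) = 5)
b(8, B) + G*a = 5 + 12*(-99) = 5 - 1188 = -1183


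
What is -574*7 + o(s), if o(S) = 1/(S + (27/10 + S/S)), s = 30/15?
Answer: -229016/57 ≈ -4017.8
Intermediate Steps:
s = 2 (s = 30*(1/15) = 2)
o(S) = 1/(37/10 + S) (o(S) = 1/(S + (27*(1/10) + 1)) = 1/(S + (27/10 + 1)) = 1/(S + 37/10) = 1/(37/10 + S))
-574*7 + o(s) = -574*7 + 10/(37 + 10*2) = -4018 + 10/(37 + 20) = -4018 + 10/57 = -229016/57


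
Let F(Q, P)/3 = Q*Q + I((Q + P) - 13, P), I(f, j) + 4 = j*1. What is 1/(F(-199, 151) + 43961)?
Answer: 1/163205 ≈ 6.1273e-6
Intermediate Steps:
I(f, j) = -4 + j (I(f, j) = -4 + j*1 = -4 + j)
F(Q, P) = -12 + 3*P + 3*Q² (F(Q, P) = 3*(Q*Q + (-4 + P)) = 3*(Q² + (-4 + P)) = 3*(-4 + P + Q²) = -12 + 3*P + 3*Q²)
1/(F(-199, 151) + 43961) = 1/((-12 + 3*151 + 3*(-199)²) + 43961) = 1/((-12 + 453 + 3*39601) + 43961) = 1/((-12 + 453 + 118803) + 43961) = 1/(119244 + 43961) = 1/163205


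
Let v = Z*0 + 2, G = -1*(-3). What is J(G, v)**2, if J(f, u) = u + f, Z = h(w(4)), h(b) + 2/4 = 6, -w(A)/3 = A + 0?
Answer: 25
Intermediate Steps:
w(A) = -3*A (w(A) = -3*(A + 0) = -3*A)
h(b) = 11/2 (h(b) = -1/2 + 6 = 11/2)
Z = 11/2 ≈ 5.5000
G = 3
v = 2 (v = (11/2)*0 + 2 = 0 + 2 = 2)
J(f, u) = f + u
J(G, v)**2 = (3 + 2)**2 = 5**2 = 25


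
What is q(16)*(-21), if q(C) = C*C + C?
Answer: -5712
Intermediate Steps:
q(C) = C + C**2 (q(C) = C**2 + C = C + C**2)
q(16)*(-21) = (16*(1 + 16))*(-21) = (16*17)*(-21) = 272*(-21) = -5712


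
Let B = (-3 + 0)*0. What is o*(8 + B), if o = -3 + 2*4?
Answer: 40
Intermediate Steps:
B = 0 (B = -3*0 = 0)
o = 5 (o = -3 + 8 = 5)
o*(8 + B) = 5*(8 + 0) = 5*8 = 40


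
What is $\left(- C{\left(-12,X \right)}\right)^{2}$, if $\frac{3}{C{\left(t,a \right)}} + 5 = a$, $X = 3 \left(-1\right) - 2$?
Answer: $\frac{9}{100} \approx 0.09$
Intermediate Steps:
$X = -5$ ($X = -3 - 2 = -5$)
$C{\left(t,a \right)} = \frac{3}{-5 + a}$
$\left(- C{\left(-12,X \right)}\right)^{2} = \left(- \frac{3}{-5 - 5}\right)^{2} = \left(- \frac{3}{-10}\right)^{2} = \left(- \frac{3 \left(-1\right)}{10}\right)^{2} = \left(\left(-1\right) \left(- \frac{3}{10}\right)\right)^{2} = \left(\frac{3}{10}\right)^{2} = \frac{9}{100}$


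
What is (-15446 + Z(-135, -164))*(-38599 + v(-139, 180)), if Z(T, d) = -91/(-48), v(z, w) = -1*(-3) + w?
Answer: 1779902117/3 ≈ 5.9330e+8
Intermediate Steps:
v(z, w) = 3 + w
Z(T, d) = 91/48 (Z(T, d) = -91*(-1/48) = 91/48)
(-15446 + Z(-135, -164))*(-38599 + v(-139, 180)) = (-15446 + 91/48)*(-38599 + (3 + 180)) = -741317*(-38599 + 183)/48 = -741317/48*(-38416) = 1779902117/3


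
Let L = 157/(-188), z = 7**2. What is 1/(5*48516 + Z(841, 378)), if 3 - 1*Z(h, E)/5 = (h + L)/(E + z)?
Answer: 80276/19473766465 ≈ 4.1223e-6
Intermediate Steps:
z = 49
L = -157/188 (L = 157*(-1/188) = -157/188 ≈ -0.83511)
Z(h, E) = 15 - 5*(-157/188 + h)/(49 + E) (Z(h, E) = 15 - 5*(h - 157/188)/(E + 49) = 15 - 5*(-157/188 + h)/(49 + E))
1/(5*48516 + Z(841, 378)) = 1/(5*48516 + 5*(27793 - 188*841 + 564*378)/(188*(49 + 378))) = 1/(242580 + (5/188)*(27793 - 158108 + 213192)/427) = 1/(242580 + (5/188)*(1/427)*82877) = 1/(242580 + 414385/80276) = 1/(19473766465/80276) = 80276/19473766465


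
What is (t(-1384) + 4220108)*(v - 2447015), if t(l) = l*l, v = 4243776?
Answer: 11024142108204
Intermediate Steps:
t(l) = l**2
(t(-1384) + 4220108)*(v - 2447015) = ((-1384)**2 + 4220108)*(4243776 - 2447015) = (1915456 + 4220108)*1796761 = 6135564*1796761 = 11024142108204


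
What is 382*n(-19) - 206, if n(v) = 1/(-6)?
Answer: -809/3 ≈ -269.67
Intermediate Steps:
n(v) = -⅙
382*n(-19) - 206 = 382*(-⅙) - 206 = -191/3 - 206 = -809/3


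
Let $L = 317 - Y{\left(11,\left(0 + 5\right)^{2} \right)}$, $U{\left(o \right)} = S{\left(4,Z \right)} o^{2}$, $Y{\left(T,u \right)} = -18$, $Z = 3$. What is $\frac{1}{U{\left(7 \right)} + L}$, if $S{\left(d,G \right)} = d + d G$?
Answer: $\frac{1}{1119} \approx 0.00089366$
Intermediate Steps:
$S{\left(d,G \right)} = d + G d$
$U{\left(o \right)} = 16 o^{2}$ ($U{\left(o \right)} = 4 \left(1 + 3\right) o^{2} = 4 \cdot 4 o^{2} = 16 o^{2}$)
$L = 335$ ($L = 317 - -18 = 317 + 18 = 335$)
$\frac{1}{U{\left(7 \right)} + L} = \frac{1}{16 \cdot 7^{2} + 335} = \frac{1}{16 \cdot 49 + 335} = \frac{1}{784 + 335} = \frac{1}{1119}$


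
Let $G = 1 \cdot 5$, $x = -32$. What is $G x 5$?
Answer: $-800$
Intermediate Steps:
$G = 5$
$G x 5 = 5 \left(-32\right) 5 = \left(-160\right) 5 = -800$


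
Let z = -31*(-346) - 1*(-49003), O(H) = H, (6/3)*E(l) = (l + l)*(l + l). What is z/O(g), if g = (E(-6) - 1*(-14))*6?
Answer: 59729/516 ≈ 115.75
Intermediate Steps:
E(l) = 2*l² (E(l) = ((l + l)*(l + l))/2 = ((2*l)*(2*l))/2 = (4*l²)/2 = 2*l²)
g = 516 (g = (2*(-6)² - 1*(-14))*6 = (2*36 + 14)*6 = (72 + 14)*6 = 86*6 = 516)
z = 59729 (z = 10726 + 49003 = 59729)
z/O(g) = 59729/516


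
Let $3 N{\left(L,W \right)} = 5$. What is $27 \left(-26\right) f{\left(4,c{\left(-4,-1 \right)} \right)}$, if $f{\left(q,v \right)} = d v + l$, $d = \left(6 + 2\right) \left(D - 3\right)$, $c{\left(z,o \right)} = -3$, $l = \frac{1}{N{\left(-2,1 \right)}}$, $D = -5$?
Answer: $- \frac{676026}{5} \approx -1.3521 \cdot 10^{5}$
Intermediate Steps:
$N{\left(L,W \right)} = \frac{5}{3}$ ($N{\left(L,W \right)} = \frac{1}{3} \cdot 5 = \frac{5}{3}$)
$l = \frac{3}{5}$ ($l = \frac{1}{\frac{5}{3}} = \frac{3}{5} \approx 0.6$)
$d = -64$ ($d = \left(6 + 2\right) \left(-5 - 3\right) = 8 \left(-8\right) = -64$)
$f{\left(q,v \right)} = \frac{3}{5} - 64 v$ ($f{\left(q,v \right)} = - 64 v + \frac{3}{5} = \frac{3}{5} - 64 v$)
$27 \left(-26\right) f{\left(4,c{\left(-4,-1 \right)} \right)} = 27 \left(-26\right) \left(\frac{3}{5} - -192\right) = - 702 \left(\frac{3}{5} + 192\right) = \left(-702\right) \frac{963}{5} = - \frac{676026}{5}$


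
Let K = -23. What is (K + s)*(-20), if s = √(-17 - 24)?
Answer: 460 - 20*I*√41 ≈ 460.0 - 128.06*I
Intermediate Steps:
s = I*√41 (s = √(-41) = I*√41 ≈ 6.4031*I)
(K + s)*(-20) = (-23 + I*√41)*(-20) = 460 - 20*I*√41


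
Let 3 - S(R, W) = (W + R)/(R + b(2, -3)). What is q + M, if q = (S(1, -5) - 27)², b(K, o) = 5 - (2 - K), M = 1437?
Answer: 17833/9 ≈ 1981.4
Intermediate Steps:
b(K, o) = 3 + K (b(K, o) = 5 + (-2 + K) = 3 + K)
S(R, W) = 3 - (R + W)/(5 + R) (S(R, W) = 3 - (W + R)/(R + (3 + 2)) = 3 - (R + W)/(R + 5) = 3 - (R + W)/(5 + R))
q = 4900/9 (q = ((15 - 1*(-5) + 2*1)/(5 + 1) - 27)² = ((15 + 5 + 2)/6 - 27)² = ((⅙)*22 - 27)² = (11/3 - 27)² = (-70/3)² = 4900/9 ≈ 544.44)
q + M = 4900/9 + 1437 = 17833/9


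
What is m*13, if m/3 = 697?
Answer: 27183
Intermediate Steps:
m = 2091 (m = 3*697 = 2091)
m*13 = 2091*13 = 27183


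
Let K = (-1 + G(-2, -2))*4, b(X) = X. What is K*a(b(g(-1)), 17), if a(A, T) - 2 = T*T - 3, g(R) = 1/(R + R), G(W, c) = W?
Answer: -3456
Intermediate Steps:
g(R) = 1/(2*R)
K = -12 (K = (-1 - 2)*4 = -3*4 = -12)
a(A, T) = -1 + T² (a(A, T) = 2 + (T*T - 3) = 2 + (T² - 3) = 2 + (-3 + T²) = -1 + T²)
K*a(b(g(-1)), 17) = -12*(-1 + 17²) = -12*(-1 + 289) = -12*288 = -3456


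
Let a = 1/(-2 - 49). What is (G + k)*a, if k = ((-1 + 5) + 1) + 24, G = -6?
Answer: -23/51 ≈ -0.45098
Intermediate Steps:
k = 29 (k = (4 + 1) + 24 = 5 + 24 = 29)
a = -1/51 (a = 1/(-51) = -1/51 ≈ -0.019608)
(G + k)*a = (-6 + 29)*(-1/51) = 23*(-1/51) = -23/51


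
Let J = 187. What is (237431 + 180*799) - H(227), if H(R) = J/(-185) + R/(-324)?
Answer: 22852287523/59940 ≈ 3.8125e+5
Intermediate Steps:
H(R) = -187/185 - R/324 (H(R) = 187/(-185) + R/(-324) = 187*(-1/185) + R*(-1/324) = -187/185 - R/324)
(237431 + 180*799) - H(227) = (237431 + 180*799) - (-187/185 - 1/324*227) = (237431 + 143820) - (-187/185 - 227/324) = 381251 - 1*(-102583/59940) = 381251 + 102583/59940 = 22852287523/59940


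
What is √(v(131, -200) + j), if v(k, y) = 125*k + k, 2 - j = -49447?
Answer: √65955 ≈ 256.82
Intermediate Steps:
j = 49449 (j = 2 - 1*(-49447) = 2 + 49447 = 49449)
v(k, y) = 126*k
√(v(131, -200) + j) = √(126*131 + 49449) = √(16506 + 49449) = √65955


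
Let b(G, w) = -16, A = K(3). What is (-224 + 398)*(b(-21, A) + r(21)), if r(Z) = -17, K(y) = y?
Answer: -5742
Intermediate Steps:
A = 3
(-224 + 398)*(b(-21, A) + r(21)) = (-224 + 398)*(-16 - 17) = 174*(-33) = -5742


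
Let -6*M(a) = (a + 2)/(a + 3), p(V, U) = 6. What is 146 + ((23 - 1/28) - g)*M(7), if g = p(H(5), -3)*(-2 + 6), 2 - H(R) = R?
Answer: 81847/560 ≈ 146.16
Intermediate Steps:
H(R) = 2 - R
g = 24 (g = 6*(-2 + 6) = 6*4 = 24)
M(a) = -(2 + a)/(6*(3 + a)) (M(a) = -(a + 2)/(6*(a + 3)) = -(2 + a)/(6*(3 + a)))
146 + ((23 - 1/28) - g)*M(7) = 146 + ((23 - 1/28) - 1*24)*((-2 - 1*7)/(6*(3 + 7))) = 146 + ((23 - 1*1/28) - 24)*((⅙)*(-2 - 7)/10) = 146 + ((23 - 1/28) - 24)*((⅙)*(⅒)*(-9)) = 146 + (643/28 - 24)*(-3/20) = 146 - 29/28*(-3/20) = 146 + 87/560 = 81847/560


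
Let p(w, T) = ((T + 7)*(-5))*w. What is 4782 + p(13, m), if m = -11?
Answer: 5042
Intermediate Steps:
p(w, T) = w*(-35 - 5*T) (p(w, T) = ((7 + T)*(-5))*w = (-35 - 5*T)*w = w*(-35 - 5*T))
4782 + p(13, m) = 4782 - 5*13*(7 - 11) = 4782 - 5*13*(-4) = 4782 + 260 = 5042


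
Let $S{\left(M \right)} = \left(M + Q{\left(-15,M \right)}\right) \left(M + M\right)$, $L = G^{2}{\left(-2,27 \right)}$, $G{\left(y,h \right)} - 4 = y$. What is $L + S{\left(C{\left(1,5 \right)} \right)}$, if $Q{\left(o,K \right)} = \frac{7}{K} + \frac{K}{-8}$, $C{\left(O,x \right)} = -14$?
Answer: $361$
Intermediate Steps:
$G{\left(y,h \right)} = 4 + y$
$Q{\left(o,K \right)} = \frac{7}{K} - \frac{K}{8}$ ($Q{\left(o,K \right)} = \frac{7}{K} + K \left(- \frac{1}{8}\right) = \frac{7}{K} - \frac{K}{8}$)
$L = 4$ ($L = \left(4 - 2\right)^{2} = 2^{2} = 4$)
$S{\left(M \right)} = 2 M \left(\frac{7}{M} + \frac{7 M}{8}\right)$ ($S{\left(M \right)} = \left(M - \left(- \frac{7}{M} + \frac{M}{8}\right)\right) \left(M + M\right) = \left(\frac{7}{M} + \frac{7 M}{8}\right) 2 M = 2 M \left(\frac{7}{M} + \frac{7 M}{8}\right)$)
$L + S{\left(C{\left(1,5 \right)} \right)} = 4 + \left(14 + \frac{7 \left(-14\right)^{2}}{4}\right) = 4 + \left(14 + \frac{7}{4} \cdot 196\right) = 4 + \left(14 + 343\right) = 4 + 357 = 361$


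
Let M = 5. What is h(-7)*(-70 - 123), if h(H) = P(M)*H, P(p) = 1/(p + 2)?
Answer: 193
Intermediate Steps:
P(p) = 1/(2 + p)
h(H) = H/7 (h(H) = H/(2 + 5) = H/7)
h(-7)*(-70 - 123) = ((1/7)*(-7))*(-70 - 123) = -1*(-193) = 193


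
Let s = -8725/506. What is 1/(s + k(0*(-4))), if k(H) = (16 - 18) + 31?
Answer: 506/5949 ≈ 0.085056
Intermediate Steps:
s = -8725/506 (s = -8725*1/506 = -8725/506 ≈ -17.243)
k(H) = 29 (k(H) = -2 + 31 = 29)
1/(s + k(0*(-4))) = 1/(-8725/506 + 29) = 1/(5949/506) = 506/5949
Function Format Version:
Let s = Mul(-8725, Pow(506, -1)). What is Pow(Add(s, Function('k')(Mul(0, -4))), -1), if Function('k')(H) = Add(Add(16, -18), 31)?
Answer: Rational(506, 5949) ≈ 0.085056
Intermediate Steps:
s = Rational(-8725, 506) (s = Mul(-8725, Rational(1, 506)) = Rational(-8725, 506) ≈ -17.243)
Function('k')(H) = 29 (Function('k')(H) = Add(-2, 31) = 29)
Pow(Add(s, Function('k')(Mul(0, -4))), -1) = Pow(Add(Rational(-8725, 506), 29), -1) = Pow(Rational(5949, 506), -1) = Rational(506, 5949)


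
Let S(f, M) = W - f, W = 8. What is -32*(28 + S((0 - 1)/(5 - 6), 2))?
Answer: -1120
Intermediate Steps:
S(f, M) = 8 - f
-32*(28 + S((0 - 1)/(5 - 6), 2)) = -32*(28 + (8 - (0 - 1)/(5 - 6))) = -32*(28 + (8 - (-1)/(-1))) = -32*(28 + (8 - (-1)*(-1))) = -32*(28 + (8 - 1*1)) = -32*(28 + (8 - 1)) = -32*(28 + 7) = -32*35 = -1120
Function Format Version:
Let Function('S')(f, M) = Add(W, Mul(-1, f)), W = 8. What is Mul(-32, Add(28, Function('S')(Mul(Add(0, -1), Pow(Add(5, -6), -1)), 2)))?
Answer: -1120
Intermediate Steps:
Function('S')(f, M) = Add(8, Mul(-1, f))
Mul(-32, Add(28, Function('S')(Mul(Add(0, -1), Pow(Add(5, -6), -1)), 2))) = Mul(-32, Add(28, Add(8, Mul(-1, Mul(Add(0, -1), Pow(Add(5, -6), -1)))))) = Mul(-32, Add(28, Add(8, Mul(-1, Mul(-1, Pow(-1, -1)))))) = Mul(-32, Add(28, Add(8, Mul(-1, Mul(-1, -1))))) = Mul(-32, Add(28, Add(8, Mul(-1, 1)))) = Mul(-32, Add(28, Add(8, -1))) = Mul(-32, Add(28, 7)) = Mul(-32, 35) = -1120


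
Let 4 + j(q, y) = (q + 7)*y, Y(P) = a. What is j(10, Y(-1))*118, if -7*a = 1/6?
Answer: -10915/21 ≈ -519.76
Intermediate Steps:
a = -1/42 (a = -1/(7*6) = -⅐*⅙ = -1/42 ≈ -0.023810)
Y(P) = -1/42
j(q, y) = -4 + y*(7 + q) (j(q, y) = -4 + (q + 7)*y = -4 + (7 + q)*y = -4 + y*(7 + q))
j(10, Y(-1))*118 = (-4 + 7*(-1/42) + 10*(-1/42))*118 = (-4 - ⅙ - 5/21)*118 = -185/42*118 = -10915/21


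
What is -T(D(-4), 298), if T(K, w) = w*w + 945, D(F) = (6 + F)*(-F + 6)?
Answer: -89749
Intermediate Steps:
D(F) = (6 + F)*(6 - F)
T(K, w) = 945 + w² (T(K, w) = w² + 945 = 945 + w²)
-T(D(-4), 298) = -(945 + 298²) = -(945 + 88804) = -1*89749 = -89749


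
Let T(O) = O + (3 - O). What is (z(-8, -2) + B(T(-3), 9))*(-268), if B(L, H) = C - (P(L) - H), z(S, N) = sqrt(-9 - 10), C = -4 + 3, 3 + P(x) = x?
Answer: -2144 - 268*I*sqrt(19) ≈ -2144.0 - 1168.2*I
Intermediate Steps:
P(x) = -3 + x
T(O) = 3
C = -1
z(S, N) = I*sqrt(19) (z(S, N) = sqrt(-19) = I*sqrt(19))
B(L, H) = 2 + H - L (B(L, H) = -1 - ((-3 + L) - H) = -1 - (-3 + L - H) = -1 + (3 + H - L) = 2 + H - L)
(z(-8, -2) + B(T(-3), 9))*(-268) = (I*sqrt(19) + (2 + 9 - 1*3))*(-268) = (I*sqrt(19) + (2 + 9 - 3))*(-268) = (I*sqrt(19) + 8)*(-268) = (8 + I*sqrt(19))*(-268) = -2144 - 268*I*sqrt(19)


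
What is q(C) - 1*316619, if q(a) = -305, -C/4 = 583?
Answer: -316924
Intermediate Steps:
C = -2332 (C = -4*583 = -2332)
q(C) - 1*316619 = -305 - 1*316619 = -305 - 316619 = -316924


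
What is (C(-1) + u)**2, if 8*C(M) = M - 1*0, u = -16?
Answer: 16641/64 ≈ 260.02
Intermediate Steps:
C(M) = M/8 (C(M) = (M - 1*0)/8 = (M + 0)/8 = M/8)
(C(-1) + u)**2 = ((1/8)*(-1) - 16)**2 = (-1/8 - 16)**2 = (-129/8)**2 = 16641/64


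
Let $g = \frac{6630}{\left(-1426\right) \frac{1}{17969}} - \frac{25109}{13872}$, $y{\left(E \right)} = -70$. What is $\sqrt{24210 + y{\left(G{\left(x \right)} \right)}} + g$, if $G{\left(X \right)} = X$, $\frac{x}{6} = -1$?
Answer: $- \frac{48607916861}{581808} + 2 \sqrt{6035} \approx -83391.0$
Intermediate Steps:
$x = -6$ ($x = 6 \left(-1\right) = -6$)
$g = - \frac{48607916861}{581808}$ ($g = \frac{6630}{\left(-1426\right) \frac{1}{17969}} - \frac{1477}{816} = \frac{6630}{- \frac{1426}{17969}} - \frac{1477}{816} = 6630 \left(- \frac{17969}{1426}\right) - \frac{1477}{816} = - \frac{59567235}{713} - \frac{1477}{816} = - \frac{48607916861}{581808} \approx -83546.0$)
$\sqrt{24210 + y{\left(G{\left(x \right)} \right)}} + g = \sqrt{24210 - 70} - \frac{48607916861}{581808} = \sqrt{24140} - \frac{48607916861}{581808} = 2 \sqrt{6035} - \frac{48607916861}{581808} = - \frac{48607916861}{581808} + 2 \sqrt{6035}$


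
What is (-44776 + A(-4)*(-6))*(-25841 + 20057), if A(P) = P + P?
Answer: 258706752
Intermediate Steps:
A(P) = 2*P
(-44776 + A(-4)*(-6))*(-25841 + 20057) = (-44776 + (2*(-4))*(-6))*(-25841 + 20057) = (-44776 - 8*(-6))*(-5784) = (-44776 + 48)*(-5784) = -44728*(-5784) = 258706752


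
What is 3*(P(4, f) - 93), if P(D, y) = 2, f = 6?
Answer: -273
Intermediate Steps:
3*(P(4, f) - 93) = 3*(2 - 93) = 3*(-91) = -273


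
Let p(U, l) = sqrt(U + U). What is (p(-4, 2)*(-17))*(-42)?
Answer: 1428*I*sqrt(2) ≈ 2019.5*I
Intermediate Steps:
p(U, l) = sqrt(2)*sqrt(U) (p(U, l) = sqrt(2*U) = sqrt(2)*sqrt(U))
(p(-4, 2)*(-17))*(-42) = ((sqrt(2)*sqrt(-4))*(-17))*(-42) = ((sqrt(2)*(2*I))*(-17))*(-42) = ((2*I*sqrt(2))*(-17))*(-42) = -34*I*sqrt(2)*(-42) = 1428*I*sqrt(2)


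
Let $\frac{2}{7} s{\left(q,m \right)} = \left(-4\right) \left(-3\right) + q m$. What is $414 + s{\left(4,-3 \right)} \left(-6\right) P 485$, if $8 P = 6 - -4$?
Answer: $414$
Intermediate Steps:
$s{\left(q,m \right)} = 42 + \frac{7 m q}{2}$ ($s{\left(q,m \right)} = \frac{7 \left(\left(-4\right) \left(-3\right) + q m\right)}{2} = \frac{7 \left(12 + m q\right)}{2} = 42 + \frac{7 m q}{2}$)
$P = \frac{5}{4}$ ($P = \frac{6 - -4}{8} = \frac{6 + 4}{8} = \frac{1}{8} \cdot 10 = \frac{5}{4} \approx 1.25$)
$414 + s{\left(4,-3 \right)} \left(-6\right) P 485 = 414 + \left(42 + \frac{7}{2} \left(-3\right) 4\right) \left(-6\right) \frac{5}{4} \cdot 485 = 414 + \left(42 - 42\right) \left(-6\right) \frac{5}{4} \cdot 485 = 414 + 0 \left(-6\right) \frac{5}{4} \cdot 485 = 414 + 0 \cdot \frac{5}{4} \cdot 485 = 414 + 0 \cdot 485 = 414 + 0 = 414$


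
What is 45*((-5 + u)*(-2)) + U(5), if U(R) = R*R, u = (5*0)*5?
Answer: 475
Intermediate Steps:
u = 0 (u = 0*5 = 0)
U(R) = R**2
45*((-5 + u)*(-2)) + U(5) = 45*((-5 + 0)*(-2)) + 5**2 = 45*(-5*(-2)) + 25 = 45*10 + 25 = 450 + 25 = 475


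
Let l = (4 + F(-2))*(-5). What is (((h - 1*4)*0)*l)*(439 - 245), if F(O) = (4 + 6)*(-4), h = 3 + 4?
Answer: 0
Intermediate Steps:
h = 7
F(O) = -40 (F(O) = 10*(-4) = -40)
l = 180 (l = (4 - 40)*(-5) = -36*(-5) = 180)
(((h - 1*4)*0)*l)*(439 - 245) = (((7 - 1*4)*0)*180)*(439 - 245) = (((7 - 4)*0)*180)*194 = ((3*0)*180)*194 = (0*180)*194 = 0*194 = 0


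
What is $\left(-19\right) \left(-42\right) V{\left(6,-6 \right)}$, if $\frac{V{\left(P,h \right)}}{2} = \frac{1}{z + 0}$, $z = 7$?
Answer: $228$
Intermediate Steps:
$V{\left(P,h \right)} = \frac{2}{7}$ ($V{\left(P,h \right)} = \frac{2}{7 + 0} = \frac{2}{7}$)
$\left(-19\right) \left(-42\right) V{\left(6,-6 \right)} = \left(-19\right) \left(-42\right) \frac{2}{7} = 798 \cdot \frac{2}{7} = 228$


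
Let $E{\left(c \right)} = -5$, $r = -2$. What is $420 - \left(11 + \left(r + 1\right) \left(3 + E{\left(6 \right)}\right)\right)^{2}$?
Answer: $251$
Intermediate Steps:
$420 - \left(11 + \left(r + 1\right) \left(3 + E{\left(6 \right)}\right)\right)^{2} = 420 - \left(11 + \left(-2 + 1\right) \left(3 - 5\right)\right)^{2} = 420 - \left(11 - -2\right)^{2} = 420 - \left(11 + 2\right)^{2} = 420 - 13^{2} = 420 - 169 = 251$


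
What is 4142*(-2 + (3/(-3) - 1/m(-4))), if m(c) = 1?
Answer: -16568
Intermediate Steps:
4142*(-2 + (3/(-3) - 1/m(-4))) = 4142*(-2 + (3/(-3) - 1/1)) = 4142*(-2 + (3*(-1/3) - 1*1)) = 4142*(-2 + (-1 - 1)) = 4142*(-2 - 2) = 4142*(-4) = -16568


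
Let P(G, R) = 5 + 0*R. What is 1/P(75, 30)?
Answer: ⅕ ≈ 0.20000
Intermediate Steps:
P(G, R) = 5 (P(G, R) = 5 + 0 = 5)
1/P(75, 30) = 1/5 = ⅕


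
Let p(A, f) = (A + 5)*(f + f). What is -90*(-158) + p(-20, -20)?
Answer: 14820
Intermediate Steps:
p(A, f) = 2*f*(5 + A) (p(A, f) = (5 + A)*(2*f) = 2*f*(5 + A))
-90*(-158) + p(-20, -20) = -90*(-158) + 2*(-20)*(5 - 20) = 14220 + 2*(-20)*(-15) = 14220 + 600 = 14820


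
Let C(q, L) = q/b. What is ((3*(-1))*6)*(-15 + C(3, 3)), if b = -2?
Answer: 297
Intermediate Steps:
C(q, L) = -q/2 (C(q, L) = q/(-2) = q*(-½) = -q/2)
((3*(-1))*6)*(-15 + C(3, 3)) = ((3*(-1))*6)*(-15 - ½*3) = (-3*6)*(-15 - 3/2) = -18*(-33/2) = 297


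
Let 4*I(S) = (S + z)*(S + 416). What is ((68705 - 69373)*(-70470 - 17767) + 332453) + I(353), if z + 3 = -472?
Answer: 118502629/2 ≈ 5.9251e+7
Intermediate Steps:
z = -475 (z = -3 - 472 = -475)
I(S) = (-475 + S)*(416 + S)/4 (I(S) = ((S - 475)*(S + 416))/4 = ((-475 + S)*(416 + S))/4 = (-475 + S)*(416 + S)/4)
((68705 - 69373)*(-70470 - 17767) + 332453) + I(353) = ((68705 - 69373)*(-70470 - 17767) + 332453) + (-49400 - 59/4*353 + (¼)*353²) = (-668*(-88237) + 332453) + (-49400 - 20827/4 + (¼)*124609) = (58942316 + 332453) + (-49400 - 20827/4 + 124609/4) = 59274769 - 46909/2 = 118502629/2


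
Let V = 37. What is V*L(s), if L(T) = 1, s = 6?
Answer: 37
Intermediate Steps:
V*L(s) = 37*1 = 37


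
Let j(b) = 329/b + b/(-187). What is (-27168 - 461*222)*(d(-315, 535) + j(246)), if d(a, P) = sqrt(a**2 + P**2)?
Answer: -21736095/7667 - 647550*sqrt(15418) ≈ -8.0409e+7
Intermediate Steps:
d(a, P) = sqrt(P**2 + a**2)
j(b) = 329/b - b/187 (j(b) = 329/b + b*(-1/187) = 329/b - b/187)
(-27168 - 461*222)*(d(-315, 535) + j(246)) = (-27168 - 461*222)*(sqrt(535**2 + (-315)**2) + (329/246 - 1/187*246)) = (-27168 - 102342)*(sqrt(286225 + 99225) + (329*(1/246) - 246/187)) = -129510*(sqrt(385450) + (329/246 - 246/187)) = -129510*(5*sqrt(15418) + 1007/46002) = -129510*(1007/46002 + 5*sqrt(15418)) = -21736095/7667 - 647550*sqrt(15418)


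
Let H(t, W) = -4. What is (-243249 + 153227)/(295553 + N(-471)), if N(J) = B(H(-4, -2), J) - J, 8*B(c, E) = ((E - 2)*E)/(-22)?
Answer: -1440352/4716131 ≈ -0.30541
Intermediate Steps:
B(c, E) = -E*(-2 + E)/176 (B(c, E) = (((E - 2)*E)/(-22))/8 = (((-2 + E)*E)*(-1/22))/8 = ((E*(-2 + E))*(-1/22))/8 = (-E*(-2 + E)/22)/8 = -E*(-2 + E)/176)
N(J) = -J + J*(2 - J)/176 (N(J) = J*(2 - J)/176 - J = -J + J*(2 - J)/176)
(-243249 + 153227)/(295553 + N(-471)) = (-243249 + 153227)/(295553 + (1/176)*(-471)*(-174 - 1*(-471))) = -90022/(295553 + (1/176)*(-471)*(-174 + 471)) = -90022/(295553 + (1/176)*(-471)*297) = -90022/(295553 - 12717/16) = -90022/4716131/16 = -90022*16/4716131 = -1440352/4716131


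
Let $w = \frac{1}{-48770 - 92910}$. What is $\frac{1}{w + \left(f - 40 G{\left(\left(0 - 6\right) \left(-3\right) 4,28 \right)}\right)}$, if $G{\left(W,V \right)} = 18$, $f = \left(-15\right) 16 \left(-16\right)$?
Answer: $\frac{141680}{442041599} \approx 0.00032051$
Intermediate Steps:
$w = - \frac{1}{141680}$ ($w = \frac{1}{-141680} = - \frac{1}{141680} \approx -7.0582 \cdot 10^{-6}$)
$f = 3840$ ($f = \left(-240\right) \left(-16\right) = 3840$)
$\frac{1}{w + \left(f - 40 G{\left(\left(0 - 6\right) \left(-3\right) 4,28 \right)}\right)} = \frac{1}{- \frac{1}{141680} + \left(3840 - 720\right)} = \frac{1}{- \frac{1}{141680} + 3120} = \frac{1}{\frac{442041599}{141680}} = \frac{141680}{442041599}$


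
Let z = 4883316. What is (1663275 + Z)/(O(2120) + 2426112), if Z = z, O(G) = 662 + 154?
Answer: 2182197/808976 ≈ 2.6975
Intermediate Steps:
O(G) = 816
Z = 4883316
(1663275 + Z)/(O(2120) + 2426112) = (1663275 + 4883316)/(816 + 2426112) = 6546591/2426928 = 6546591*(1/2426928) = 2182197/808976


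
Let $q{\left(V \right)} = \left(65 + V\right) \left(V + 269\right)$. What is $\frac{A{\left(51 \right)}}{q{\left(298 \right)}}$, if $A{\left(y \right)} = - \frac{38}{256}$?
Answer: $- \frac{19}{26345088} \approx -7.212 \cdot 10^{-7}$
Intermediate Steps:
$q{\left(V \right)} = \left(65 + V\right) \left(269 + V\right)$
$A{\left(y \right)} = - \frac{19}{128}$ ($A{\left(y \right)} = \left(-38\right) \frac{1}{256} = - \frac{19}{128}$)
$\frac{A{\left(51 \right)}}{q{\left(298 \right)}} = - \frac{19}{128 \left(17485 + 298^{2} + 334 \cdot 298\right)} = - \frac{19}{128 \left(17485 + 88804 + 99532\right)} = - \frac{19}{128 \cdot 205821} = \left(- \frac{19}{128}\right) \frac{1}{205821} = - \frac{19}{26345088}$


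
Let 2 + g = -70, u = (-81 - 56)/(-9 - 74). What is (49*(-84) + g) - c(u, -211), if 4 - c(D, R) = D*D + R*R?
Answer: 277845250/6889 ≈ 40332.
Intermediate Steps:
u = 137/83 (u = -137/(-83) = -137*(-1/83) = 137/83 ≈ 1.6506)
g = -72 (g = -2 - 70 = -72)
c(D, R) = 4 - D**2 - R**2 (c(D, R) = 4 - (D*D + R*R) = 4 - (D**2 + R**2) = 4 + (-D**2 - R**2) = 4 - D**2 - R**2)
(49*(-84) + g) - c(u, -211) = (49*(-84) - 72) - (4 - (137/83)**2 - 1*(-211)**2) = (-4116 - 72) - (4 - 1*18769/6889 - 1*44521) = -4188 - (4 - 18769/6889 - 44521) = -4188 - 1*(-306696382/6889) = -4188 + 306696382/6889 = 277845250/6889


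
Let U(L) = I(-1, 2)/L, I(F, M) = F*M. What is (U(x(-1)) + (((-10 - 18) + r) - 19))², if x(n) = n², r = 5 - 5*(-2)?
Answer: 1156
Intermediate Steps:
r = 15 (r = 5 + 10 = 15)
U(L) = -2/L (U(L) = (-1*2)/L = -2/L)
(U(x(-1)) + (((-10 - 18) + r) - 19))² = (-2/((-1)²) + (((-10 - 18) + 15) - 19))² = (-2/1 + ((-28 + 15) - 19))² = (-2*1 + (-13 - 19))² = (-2 - 32)² = (-34)² = 1156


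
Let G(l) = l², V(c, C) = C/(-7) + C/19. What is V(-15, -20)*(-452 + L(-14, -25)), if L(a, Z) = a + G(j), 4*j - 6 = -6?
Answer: -111840/133 ≈ -840.90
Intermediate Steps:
j = 0 (j = 3/2 + (¼)*(-6) = 3/2 - 3/2 = 0)
V(c, C) = -12*C/133 (V(c, C) = C*(-⅐) + C*(1/19) = -C/7 + C/19 = -12*C/133)
L(a, Z) = a (L(a, Z) = a + 0² = a + 0 = a)
V(-15, -20)*(-452 + L(-14, -25)) = (-12/133*(-20))*(-452 - 14) = (240/133)*(-466) = -111840/133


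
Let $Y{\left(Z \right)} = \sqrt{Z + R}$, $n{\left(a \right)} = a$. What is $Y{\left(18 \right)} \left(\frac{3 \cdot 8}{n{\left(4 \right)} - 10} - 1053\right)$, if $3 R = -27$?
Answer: $-3171$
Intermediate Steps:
$R = -9$ ($R = \frac{1}{3} \left(-27\right) = -9$)
$Y{\left(Z \right)} = \sqrt{-9 + Z}$ ($Y{\left(Z \right)} = \sqrt{Z - 9} = \sqrt{-9 + Z}$)
$Y{\left(18 \right)} \left(\frac{3 \cdot 8}{n{\left(4 \right)} - 10} - 1053\right) = \sqrt{-9 + 18} \left(\frac{3 \cdot 8}{4 - 10} - 1053\right) = \sqrt{9} \left(\frac{24}{-6} - 1053\right) = 3 \left(24 \left(- \frac{1}{6}\right) - 1053\right) = 3 \left(-4 - 1053\right) = 3 \left(-1057\right) = -3171$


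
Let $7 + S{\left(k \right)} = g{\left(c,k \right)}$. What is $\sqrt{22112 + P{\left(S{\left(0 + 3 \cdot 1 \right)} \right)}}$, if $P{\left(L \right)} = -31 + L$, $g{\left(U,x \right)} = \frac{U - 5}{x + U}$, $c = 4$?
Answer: $\frac{11 \sqrt{8939}}{7} \approx 148.57$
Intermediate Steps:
$g{\left(U,x \right)} = \frac{-5 + U}{U + x}$
$S{\left(k \right)} = -7 - \frac{1}{4 + k}$ ($S{\left(k \right)} = -7 + \frac{-5 + 4}{4 + k} = -7 + \frac{1}{4 + k} \left(-1\right) = -7 - \frac{1}{4 + k}$)
$\sqrt{22112 + P{\left(S{\left(0 + 3 \cdot 1 \right)} \right)}} = \sqrt{22112 - \left(31 - \frac{-29 - 7 \left(0 + 3 \cdot 1\right)}{4 + \left(0 + 3 \cdot 1\right)}\right)} = \sqrt{22112 - \left(31 - \frac{-29 - 7 \left(0 + 3\right)}{4 + \left(0 + 3\right)}\right)} = \sqrt{22112 - \left(31 - \frac{-29 - 21}{4 + 3}\right)} = \sqrt{22112 - \left(31 - \frac{-29 - 21}{7}\right)} = \sqrt{22112 + \left(-31 + \frac{1}{7} \left(-50\right)\right)} = \sqrt{22112 - \frac{267}{7}} = \sqrt{\frac{154517}{7}} = \frac{11 \sqrt{8939}}{7}$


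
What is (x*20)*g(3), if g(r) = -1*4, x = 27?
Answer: -2160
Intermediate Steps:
g(r) = -4
(x*20)*g(3) = (27*20)*(-4) = 540*(-4) = -2160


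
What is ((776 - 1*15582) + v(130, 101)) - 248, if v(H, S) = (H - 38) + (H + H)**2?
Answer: 52638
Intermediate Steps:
v(H, S) = -38 + H + 4*H**2 (v(H, S) = (-38 + H) + (2*H)**2 = (-38 + H) + 4*H**2 = -38 + H + 4*H**2)
((776 - 1*15582) + v(130, 101)) - 248 = ((776 - 1*15582) + (-38 + 130 + 4*130**2)) - 248 = ((776 - 15582) + (-38 + 130 + 4*16900)) - 248 = (-14806 + (-38 + 130 + 67600)) - 248 = (-14806 + 67692) - 248 = 52886 - 248 = 52638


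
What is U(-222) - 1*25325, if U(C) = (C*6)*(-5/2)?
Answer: -21995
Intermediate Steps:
U(C) = -15*C (U(C) = (6*C)*(-5*1/2) = (6*C)*(-5/2) = -15*C)
U(-222) - 1*25325 = -15*(-222) - 1*25325 = 3330 - 25325 = -21995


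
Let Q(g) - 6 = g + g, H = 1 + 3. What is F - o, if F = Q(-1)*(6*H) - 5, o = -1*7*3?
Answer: 112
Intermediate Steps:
o = -21 (o = -7*3 = -21)
H = 4
Q(g) = 6 + 2*g (Q(g) = 6 + (g + g) = 6 + 2*g)
F = 91 (F = (6 + 2*(-1))*(6*4) - 5 = (6 - 2)*24 - 5 = 4*24 - 5 = 96 - 5 = 91)
F - o = 91 - 1*(-21) = 91 + 21 = 112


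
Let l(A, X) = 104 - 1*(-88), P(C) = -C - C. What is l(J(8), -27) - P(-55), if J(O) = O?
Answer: 82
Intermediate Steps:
P(C) = -2*C
l(A, X) = 192 (l(A, X) = 104 + 88 = 192)
l(J(8), -27) - P(-55) = 192 - (-2)*(-55) = 192 - 1*110 = 192 - 110 = 82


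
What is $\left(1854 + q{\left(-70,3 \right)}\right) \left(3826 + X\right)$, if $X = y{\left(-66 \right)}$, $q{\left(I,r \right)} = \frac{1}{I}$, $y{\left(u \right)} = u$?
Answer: $\frac{48796904}{7} \approx 6.971 \cdot 10^{6}$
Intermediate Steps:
$X = -66$
$\left(1854 + q{\left(-70,3 \right)}\right) \left(3826 + X\right) = \left(1854 + \frac{1}{-70}\right) \left(3826 - 66\right) = \left(1854 - \frac{1}{70}\right) 3760 = \frac{129779}{70} \cdot 3760 = \frac{48796904}{7}$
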